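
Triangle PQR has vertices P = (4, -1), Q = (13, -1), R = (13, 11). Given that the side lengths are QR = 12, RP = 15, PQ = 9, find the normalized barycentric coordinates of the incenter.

(1/3, 5/12, 1/4)

The incenter has barycentric coordinates proportional to the opposite side lengths: (12 : 15 : 9).
Normalizing by 12+15+9 = 36 gives (1/3, 5/12, 1/4).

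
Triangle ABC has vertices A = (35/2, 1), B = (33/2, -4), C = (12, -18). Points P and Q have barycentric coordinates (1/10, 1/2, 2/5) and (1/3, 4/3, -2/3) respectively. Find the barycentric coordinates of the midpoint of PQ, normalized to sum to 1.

(13/60, 11/12, -2/15)

Since both coordinate triples sum to 1, the midpoint's barycentrics are the componentwise average.
(1/10+1/3)/2 = 13/60; similarly 11/12 and -2/15.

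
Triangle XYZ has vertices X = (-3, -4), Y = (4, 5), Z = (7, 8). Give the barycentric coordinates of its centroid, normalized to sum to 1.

(1/3, 1/3, 1/3)

The centroid is the average of the vertices, so each weight is 1/3.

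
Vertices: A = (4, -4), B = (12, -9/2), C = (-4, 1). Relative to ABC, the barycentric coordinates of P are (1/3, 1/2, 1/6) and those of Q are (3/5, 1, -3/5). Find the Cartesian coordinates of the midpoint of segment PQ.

Barycentric coordinates of the midpoint are the average: (7/15, 3/4, -13/60).
Converting: (7/15)·A + (3/4)·B + (-13/60)·C = (176/15, -131/24).

(176/15, -131/24)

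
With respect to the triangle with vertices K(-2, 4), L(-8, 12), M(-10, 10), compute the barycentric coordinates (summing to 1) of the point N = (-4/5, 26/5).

Signed area of the reference triangle: [KLM] = ½·((-2)·(12−10) + (-8)·(10−4) + (-10)·(4−12)) = ½·(-4 − 48 + 80) = 14.
[NLM] = ½·((-4/5)·(12−10) + (-8)·(10−(26/5)) + (-10)·(26/5−12)) = ½·(-8/5 − 192/5 + 68) = 14, so the K-coordinate is 14/14 = 1.
[KNM] = ½·((-2)·(26/5−10) + (-4/5)·(10−4) + (-10)·(4−(26/5))) = ½·(48/5 − 24/5 + 12) = 42/5, so the L-coordinate is 3/5.
[KLN] = ½·((-2)·(12−(26/5)) + (-8)·(26/5−4) + (-4/5)·(4−12)) = ½·(-68/5 − 48/5 + 32/5) = -42/5, so the M-coordinate is -3/5.
Check: 1 + 3/5 − 3/5 = 1.

(1, 3/5, -3/5)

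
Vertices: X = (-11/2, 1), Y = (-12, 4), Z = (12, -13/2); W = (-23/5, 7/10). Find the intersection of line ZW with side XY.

Barycentric coordinates of W with respect to XYZ: (2/5, 2/5, 1/5).
On side XY the Z-coordinate is zero; dropping W's Z-weight 1/5 and renormalizing the remaining 2/5 : 2/5 gives weights 1/2, 1/2 on X, Y.
V = (1/2)·(-11/2, 1) + (1/2)·(-12, 4) = (-35/4, 5/2).

(-35/4, 5/2)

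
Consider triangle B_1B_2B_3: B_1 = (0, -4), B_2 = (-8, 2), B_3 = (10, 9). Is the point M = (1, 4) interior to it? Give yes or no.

Barycentric coordinates of M: (27/164, 67/164, 35/82).
The three coordinates are positive, positive, positive; a point is interior exactly when all three are positive.

yes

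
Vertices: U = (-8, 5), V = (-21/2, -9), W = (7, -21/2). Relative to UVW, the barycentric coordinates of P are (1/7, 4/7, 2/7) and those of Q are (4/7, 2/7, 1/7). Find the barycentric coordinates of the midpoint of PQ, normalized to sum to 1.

(5/14, 3/7, 3/14)

Since both coordinate triples sum to 1, the midpoint's barycentrics are the componentwise average.
(1/7+4/7)/2 = 5/14; similarly 3/7 and 3/14.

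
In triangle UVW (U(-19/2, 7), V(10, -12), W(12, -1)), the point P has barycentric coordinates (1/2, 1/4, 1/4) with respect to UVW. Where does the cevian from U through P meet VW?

(11, -13/2)

Line UP meets VW where the U-coordinate vanishes; zeroing P's U-weight and renormalizing leaves V, W-weights 1/4 : 1/4 → (1/2, 1/2).
So Q = (1/2)·V + (1/2)·W = (11, -13/2).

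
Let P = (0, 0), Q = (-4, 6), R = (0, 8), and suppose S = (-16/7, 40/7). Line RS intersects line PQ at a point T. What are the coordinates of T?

(-16/5, 24/5)

Barycentric coordinates of S with respect to PQR: (1/7, 4/7, 2/7).
On side PQ the R-coordinate is zero; dropping S's R-weight 2/7 and renormalizing the remaining 1/7 : 4/7 gives weights 1/5, 4/5 on P, Q.
T = (1/5)·(0, 0) + (4/5)·(-4, 6) = (-16/5, 24/5).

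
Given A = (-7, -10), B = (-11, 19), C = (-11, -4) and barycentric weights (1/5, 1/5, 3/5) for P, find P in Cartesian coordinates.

P = (1/5)·A + (1/5)·B + (3/5)·C.
x-coordinate: (1/5)·(-7) + (1/5)·(-11) + (3/5)·(-11) = -51/5.
y-coordinate: (1/5)·(-10) + (1/5)·19 + (3/5)·(-4) = -3/5.

(-51/5, -3/5)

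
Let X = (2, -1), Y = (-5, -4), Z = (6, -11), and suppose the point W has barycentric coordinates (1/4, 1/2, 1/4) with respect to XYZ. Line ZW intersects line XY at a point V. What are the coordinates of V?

Line ZW meets XY where the Z-coordinate vanishes; zeroing W's Z-weight and renormalizing leaves X, Y-weights 1/4 : 1/2 → (1/3, 2/3).
So V = (1/3)·X + (2/3)·Y = (-8/3, -3).

(-8/3, -3)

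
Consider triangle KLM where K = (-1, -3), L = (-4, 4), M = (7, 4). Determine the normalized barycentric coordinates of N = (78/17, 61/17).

(1/17, 3/17, 13/17)

Signed area of the reference triangle: [KLM] = ½·((-1)·(4−4) + (-4)·(4−(-3)) + 7·(-3−4)) = ½·(0 − 28 − 49) = -77/2.
[NLM] = ½·((78/17)·(4−4) + (-4)·(4−(61/17)) + 7·(61/17−4)) = ½·(0 − 28/17 − 49/17) = -77/34, so the K-coordinate is (-77/34)/(-77/2) = 1/17.
[KNM] = ½·((-1)·(61/17−4) + (78/17)·(4−(-3)) + 7·(-3−(61/17))) = ½·(7/17 + 546/17 − 784/17) = -231/34, so the L-coordinate is 3/17.
[KLN] = ½·((-1)·(4−(61/17)) + (-4)·(61/17−(-3)) + (78/17)·(-3−4)) = ½·(-7/17 − 448/17 − 546/17) = -1001/34, so the M-coordinate is 13/17.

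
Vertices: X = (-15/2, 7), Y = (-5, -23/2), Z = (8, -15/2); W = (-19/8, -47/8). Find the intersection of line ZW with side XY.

(-35/6, -16/3)

Barycentric coordinates of W with respect to XYZ: (1/4, 1/2, 1/4).
On side XY the Z-coordinate is zero; dropping W's Z-weight 1/4 and renormalizing the remaining 1/4 : 1/2 gives weights 1/3, 2/3 on X, Y.
V = (1/3)·(-15/2, 7) + (2/3)·(-5, -23/2) = (-35/6, -16/3).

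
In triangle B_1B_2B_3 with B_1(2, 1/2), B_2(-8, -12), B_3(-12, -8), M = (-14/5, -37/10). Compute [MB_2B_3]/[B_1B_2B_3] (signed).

[B_1B_2B_3] = ½·(2·(-12−(-8)) + (-8)·(-8−(1/2)) + (-12)·(1/2−(-12))) = ½·(-8 + 68 − 150) = -45.
[MB_2B_3] = ½·((-14/5)·(-12−(-8)) + (-8)·(-8−(-37/10)) + (-12)·(-37/10−(-12))) = ½·(56/5 + 172/5 − 498/5) = -27, so the ratio is (-27)/(-45) = 3/5.

3/5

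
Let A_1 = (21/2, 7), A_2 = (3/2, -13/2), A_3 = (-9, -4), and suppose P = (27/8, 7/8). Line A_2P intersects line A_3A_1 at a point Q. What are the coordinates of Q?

(4, 10/3)

Barycentric coordinates of P with respect to A_1A_2A_3: (1/2, 1/4, 1/4).
On side A_3A_1 the A_2-coordinate is zero; dropping P's A_2-weight 1/4 and renormalizing the remaining 1/4 : 1/2 gives weights 1/3, 2/3 on A_3, A_1.
Q = (1/3)·(-9, -4) + (2/3)·(21/2, 7) = (4, 10/3).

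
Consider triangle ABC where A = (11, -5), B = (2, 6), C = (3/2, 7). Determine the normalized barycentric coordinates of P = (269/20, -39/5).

(13/10, -4/5, 1/2)

Signed area of the reference triangle: [ABC] = ½·(11·(6−7) + 2·(7−(-5)) + (3/2)·(-5−6)) = ½·(-11 + 24 − 33/2) = -7/4.
[PBC] = ½·((269/20)·(6−7) + 2·(7−(-39/5)) + (3/2)·(-39/5−6)) = ½·(-269/20 + 148/5 − 207/10) = -91/40, so the A-coordinate is (-91/40)/(-7/4) = 13/10.
[APC] = ½·(11·(-39/5−7) + (269/20)·(7−(-5)) + (3/2)·(-5−(-39/5))) = ½·(-814/5 + 807/5 + 21/5) = 7/5, so the B-coordinate is -4/5.
[ABP] = ½·(11·(6−(-39/5)) + 2·(-39/5−(-5)) + (269/20)·(-5−6)) = ½·(759/5 − 28/5 − 2959/20) = -7/8, so the C-coordinate is 1/2.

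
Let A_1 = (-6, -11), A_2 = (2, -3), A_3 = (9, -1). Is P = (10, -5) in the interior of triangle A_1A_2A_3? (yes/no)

no

Barycentric coordinates of P: (3/4, -7/4, 2).
The three coordinates are positive, negative, positive; a point is interior exactly when all three are positive.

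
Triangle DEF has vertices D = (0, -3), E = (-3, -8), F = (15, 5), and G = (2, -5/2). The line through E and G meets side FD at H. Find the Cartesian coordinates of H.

(3, -7/5)

Barycentric coordinates of G with respect to DEF: (2/3, 1/6, 1/6).
On side FD the E-coordinate is zero; dropping G's E-weight 1/6 and renormalizing the remaining 1/6 : 2/3 gives weights 1/5, 4/5 on F, D.
H = (1/5)·(15, 5) + (4/5)·(0, -3) = (3, -7/5).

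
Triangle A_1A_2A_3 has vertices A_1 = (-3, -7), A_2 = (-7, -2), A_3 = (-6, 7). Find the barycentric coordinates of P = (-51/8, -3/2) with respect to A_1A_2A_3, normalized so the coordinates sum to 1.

(1/8, 3/4, 1/8)

Signed area of the reference triangle: [A_1A_2A_3] = ½·((-3)·(-2−7) + (-7)·(7−(-7)) + (-6)·(-7−(-2))) = ½·(27 − 98 + 30) = -41/2.
[PA_2A_3] = ½·((-51/8)·(-2−7) + (-7)·(7−(-3/2)) + (-6)·(-3/2−(-2))) = ½·(459/8 − 119/2 − 3) = -41/16, so the A_1-coordinate is (-41/16)/(-41/2) = 1/8.
[A_1PA_3] = ½·((-3)·(-3/2−7) + (-51/8)·(7−(-7)) + (-6)·(-7−(-3/2))) = ½·(51/2 − 357/4 + 33) = -123/8, so the A_2-coordinate is 3/4.
[A_1A_2P] = ½·((-3)·(-2−(-3/2)) + (-7)·(-3/2−(-7)) + (-51/8)·(-7−(-2))) = ½·(3/2 − 77/2 + 255/8) = -41/16, so the A_3-coordinate is 1/8.
Check: 1/8 + 3/4 + 1/8 = 1.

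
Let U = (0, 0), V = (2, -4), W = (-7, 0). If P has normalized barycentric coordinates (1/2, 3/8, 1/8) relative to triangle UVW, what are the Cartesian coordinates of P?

(-1/8, -3/2)

P = (1/2)·U + (3/8)·V + (1/8)·W.
x-coordinate: (1/2)·0 + (3/8)·2 + (1/8)·(-7) = -1/8.
y-coordinate: (1/2)·0 + (3/8)·(-4) + (1/8)·0 = -3/2.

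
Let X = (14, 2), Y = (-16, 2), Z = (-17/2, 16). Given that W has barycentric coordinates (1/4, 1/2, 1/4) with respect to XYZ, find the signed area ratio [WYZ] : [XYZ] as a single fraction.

The signed ratio [WYZ]/[XYZ] equals the barycentric coordinate of W at vertex X, which is 1/4.

1/4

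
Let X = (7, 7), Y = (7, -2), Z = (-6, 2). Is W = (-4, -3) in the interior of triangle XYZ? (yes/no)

no

Barycentric coordinates of W: (-19/39, 25/39, 11/13).
The three coordinates are negative, positive, positive; a point is interior exactly when all three are positive.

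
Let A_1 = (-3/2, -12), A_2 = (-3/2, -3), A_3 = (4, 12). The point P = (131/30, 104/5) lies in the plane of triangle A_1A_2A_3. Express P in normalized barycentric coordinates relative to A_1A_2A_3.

Signed area of the reference triangle: [A_1A_2A_3] = ½·((-3/2)·(-3−12) + (-3/2)·(12−(-12)) + 4·(-12−(-3))) = ½·(45/2 − 36 − 36) = -99/4.
[PA_2A_3] = ½·((131/30)·(-3−12) + (-3/2)·(12−(104/5)) + 4·(104/5−(-3))) = ½·(-131/2 + 66/5 + 476/5) = 429/20, so the A_1-coordinate is (429/20)/(-99/4) = -13/15.
[A_1PA_3] = ½·((-3/2)·(104/5−12) + (131/30)·(12−(-12)) + 4·(-12−(104/5))) = ½·(-66/5 + 524/5 − 656/5) = -99/5, so the A_2-coordinate is 4/5.
[A_1A_2P] = ½·((-3/2)·(-3−(104/5)) + (-3/2)·(104/5−(-12)) + (131/30)·(-12−(-3))) = ½·(357/10 − 246/5 − 393/10) = -132/5, so the A_3-coordinate is 16/15.
Check: -13/15 + 4/5 + 16/15 = 1.

(-13/15, 4/5, 16/15)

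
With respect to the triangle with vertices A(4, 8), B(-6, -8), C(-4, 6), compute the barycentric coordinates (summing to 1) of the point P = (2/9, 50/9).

Signed area of the reference triangle: [ABC] = ½·(4·(-8−6) + (-6)·(6−8) + (-4)·(8−(-8))) = ½·(-56 + 12 − 64) = -54.
[PBC] = ½·((2/9)·(-8−6) + (-6)·(6−(50/9)) + (-4)·(50/9−(-8))) = ½·(-28/9 − 8/3 − 488/9) = -30, so the A-coordinate is (-30)/(-54) = 5/9.
[APC] = ½·(4·(50/9−6) + (2/9)·(6−8) + (-4)·(8−(50/9))) = ½·(-16/9 − 4/9 − 88/9) = -6, so the B-coordinate is 1/9.
[ABP] = ½·(4·(-8−(50/9)) + (-6)·(50/9−8) + (2/9)·(8−(-8))) = ½·(-488/9 + 44/3 + 32/9) = -18, so the C-coordinate is 1/3.
Check: 5/9 + 1/9 + 1/3 = 1.

(5/9, 1/9, 1/3)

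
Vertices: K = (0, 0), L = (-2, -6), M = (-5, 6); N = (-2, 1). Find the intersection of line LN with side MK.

Barycentric coordinates of N with respect to KLM: (1/2, 1/6, 1/3).
On side MK the L-coordinate is zero; dropping N's L-weight 1/6 and renormalizing the remaining 1/3 : 1/2 gives weights 2/5, 3/5 on M, K.
J = (2/5)·(-5, 6) + (3/5)·(0, 0) = (-2, 12/5).

(-2, 12/5)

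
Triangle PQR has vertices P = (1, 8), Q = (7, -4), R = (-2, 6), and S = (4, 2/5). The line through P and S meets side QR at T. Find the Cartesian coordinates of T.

(19/4, -3/2)

Barycentric coordinates of S with respect to PQR: (1/5, 3/5, 1/5).
On side QR the P-coordinate is zero; dropping S's P-weight 1/5 and renormalizing the remaining 3/5 : 1/5 gives weights 3/4, 1/4 on Q, R.
T = (3/4)·(7, -4) + (1/4)·(-2, 6) = (19/4, -3/2).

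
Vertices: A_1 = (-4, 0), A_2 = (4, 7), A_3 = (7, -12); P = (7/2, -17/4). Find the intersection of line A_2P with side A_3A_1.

Barycentric coordinates of P with respect to A_1A_2A_3: (1/4, 1/4, 1/2).
On side A_3A_1 the A_2-coordinate is zero; dropping P's A_2-weight 1/4 and renormalizing the remaining 1/2 : 1/4 gives weights 2/3, 1/3 on A_3, A_1.
Q = (2/3)·(7, -12) + (1/3)·(-4, 0) = (10/3, -8).

(10/3, -8)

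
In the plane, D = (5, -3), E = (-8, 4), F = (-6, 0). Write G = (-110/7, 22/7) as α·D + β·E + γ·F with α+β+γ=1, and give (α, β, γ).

(-6/7, 1/7, 12/7)

Signed area of the reference triangle: [DEF] = ½·(5·(4−0) + (-8)·(0−(-3)) + (-6)·(-3−4)) = ½·(20 − 24 + 42) = 19.
[GEF] = ½·((-110/7)·(4−0) + (-8)·(0−(22/7)) + (-6)·(22/7−4)) = ½·(-440/7 + 176/7 + 36/7) = -114/7, so the D-coordinate is (-114/7)/19 = -6/7.
[DGF] = ½·(5·(22/7−0) + (-110/7)·(0−(-3)) + (-6)·(-3−(22/7))) = ½·(110/7 − 330/7 + 258/7) = 19/7, so the E-coordinate is 1/7.
[DEG] = ½·(5·(4−(22/7)) + (-8)·(22/7−(-3)) + (-110/7)·(-3−4)) = ½·(30/7 − 344/7 + 110) = 228/7, so the F-coordinate is 12/7.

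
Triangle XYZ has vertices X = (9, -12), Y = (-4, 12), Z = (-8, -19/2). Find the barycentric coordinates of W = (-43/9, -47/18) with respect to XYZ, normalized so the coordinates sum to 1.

(1/9, 1/3, 5/9)

Signed area of the reference triangle: [XYZ] = ½·(9·(12−(-19/2)) + (-4)·(-19/2−(-12)) + (-8)·(-12−12)) = ½·(387/2 − 10 + 192) = 751/4.
[WYZ] = ½·((-43/9)·(12−(-19/2)) + (-4)·(-19/2−(-47/18)) + (-8)·(-47/18−12)) = ½·(-1849/18 + 248/9 + 1052/9) = 751/36, so the X-coordinate is (751/36)/(751/4) = 1/9.
[XWZ] = ½·(9·(-47/18−(-19/2)) + (-43/9)·(-19/2−(-12)) + (-8)·(-12−(-47/18))) = ½·(62 − 215/18 + 676/9) = 751/12, so the Y-coordinate is 1/3.
[XYW] = ½·(9·(12−(-47/18)) + (-4)·(-47/18−(-12)) + (-43/9)·(-12−12)) = ½·(263/2 − 338/9 + 344/3) = 3755/36, so the Z-coordinate is 5/9.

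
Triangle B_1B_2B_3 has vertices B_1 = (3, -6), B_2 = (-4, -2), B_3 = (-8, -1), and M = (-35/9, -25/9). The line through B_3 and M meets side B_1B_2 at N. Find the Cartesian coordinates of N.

(5/4, -5)

Barycentric coordinates of M with respect to B_1B_2B_3: (1/3, 1/9, 5/9).
On side B_1B_2 the B_3-coordinate is zero; dropping M's B_3-weight 5/9 and renormalizing the remaining 1/3 : 1/9 gives weights 3/4, 1/4 on B_1, B_2.
N = (3/4)·(3, -6) + (1/4)·(-4, -2) = (5/4, -5).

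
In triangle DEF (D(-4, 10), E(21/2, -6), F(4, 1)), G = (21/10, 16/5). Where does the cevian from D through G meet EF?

Barycentric coordinates of G with respect to DEF: (2/5, 1/5, 2/5).
On side EF the D-coordinate is zero; dropping G's D-weight 2/5 and renormalizing the remaining 1/5 : 2/5 gives weights 1/3, 2/3 on E, F.
H = (1/3)·(21/2, -6) + (2/3)·(4, 1) = (37/6, -4/3).

(37/6, -4/3)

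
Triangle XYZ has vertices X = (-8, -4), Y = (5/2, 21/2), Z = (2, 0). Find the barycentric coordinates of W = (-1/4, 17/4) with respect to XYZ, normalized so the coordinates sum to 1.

(1/4, 1/2, 1/4)

Signed area of the reference triangle: [XYZ] = ½·((-8)·(21/2−0) + (5/2)·(0−(-4)) + 2·(-4−(21/2))) = ½·(-84 + 10 − 29) = -103/2.
[WYZ] = ½·((-1/4)·(21/2−0) + (5/2)·(0−(17/4)) + 2·(17/4−(21/2))) = ½·(-21/8 − 85/8 − 25/2) = -103/8, so the X-coordinate is (-103/8)/(-103/2) = 1/4.
[XWZ] = ½·((-8)·(17/4−0) + (-1/4)·(0−(-4)) + 2·(-4−(17/4))) = ½·(-34 − 1 − 33/2) = -103/4, so the Y-coordinate is 1/2.
[XYW] = ½·((-8)·(21/2−(17/4)) + (5/2)·(17/4−(-4)) + (-1/4)·(-4−(21/2))) = ½·(-50 + 165/8 + 29/8) = -103/8, so the Z-coordinate is 1/4.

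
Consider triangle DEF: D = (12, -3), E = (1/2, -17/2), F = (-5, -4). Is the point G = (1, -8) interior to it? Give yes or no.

yes

Barycentric coordinates of G: (5/82, 37/41, 3/82).
The three coordinates are positive, positive, positive; a point is interior exactly when all three are positive.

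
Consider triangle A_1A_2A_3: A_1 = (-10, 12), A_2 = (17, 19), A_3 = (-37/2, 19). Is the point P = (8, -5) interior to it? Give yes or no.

no

Barycentric coordinates of P: (24/7, -37/497, -1170/497).
The three coordinates are positive, negative, negative; a point is interior exactly when all three are positive.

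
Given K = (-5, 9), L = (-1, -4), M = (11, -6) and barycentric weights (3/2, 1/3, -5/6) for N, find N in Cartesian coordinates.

(-17, 103/6)

N = (3/2)·K + (1/3)·L + (-5/6)·M.
x-coordinate: (3/2)·(-5) + (1/3)·(-1) + (-5/6)·11 = -17.
y-coordinate: (3/2)·9 + (1/3)·(-4) + (-5/6)·(-6) = 103/6.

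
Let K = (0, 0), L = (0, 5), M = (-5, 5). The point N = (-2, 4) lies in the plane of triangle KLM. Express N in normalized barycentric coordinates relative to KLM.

Signed area of the reference triangle: [KLM] = ½·(0·(5−5) + 0·(5−0) + (-5)·(0−5)) = ½·(0 + 0 + 25) = 25/2.
[NLM] = ½·((-2)·(5−5) + 0·(5−4) + (-5)·(4−5)) = ½·(0 + 0 + 5) = 5/2, so the K-coordinate is (5/2)/(25/2) = 1/5.
[KNM] = ½·(0·(4−5) + (-2)·(5−0) + (-5)·(0−4)) = ½·(0 − 10 + 20) = 5, so the L-coordinate is 2/5.
[KLN] = ½·(0·(5−4) + 0·(4−0) + (-2)·(0−5)) = ½·(0 + 0 + 10) = 5, so the M-coordinate is 2/5.
Check: 1/5 + 2/5 + 2/5 = 1.

(1/5, 2/5, 2/5)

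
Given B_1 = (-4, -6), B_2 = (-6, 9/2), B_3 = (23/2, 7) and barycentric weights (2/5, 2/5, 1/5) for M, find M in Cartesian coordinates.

(-17/10, 4/5)

M = (2/5)·B_1 + (2/5)·B_2 + (1/5)·B_3.
x-coordinate: (2/5)·(-4) + (2/5)·(-6) + (1/5)·(23/2) = -17/10.
y-coordinate: (2/5)·(-6) + (2/5)·(9/2) + (1/5)·7 = 4/5.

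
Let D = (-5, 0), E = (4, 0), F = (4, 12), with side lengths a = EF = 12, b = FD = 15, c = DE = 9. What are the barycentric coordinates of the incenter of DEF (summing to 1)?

(1/3, 5/12, 1/4)

The incenter has barycentric coordinates proportional to the opposite side lengths: (12 : 15 : 9).
Normalizing by 12+15+9 = 36 gives (1/3, 5/12, 1/4).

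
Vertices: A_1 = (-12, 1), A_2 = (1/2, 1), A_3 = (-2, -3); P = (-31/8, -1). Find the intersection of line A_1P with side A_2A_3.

Barycentric coordinates of P with respect to A_1A_2A_3: (1/4, 1/4, 1/2).
On side A_2A_3 the A_1-coordinate is zero; dropping P's A_1-weight 1/4 and renormalizing the remaining 1/4 : 1/2 gives weights 1/3, 2/3 on A_2, A_3.
Q = (1/3)·(1/2, 1) + (2/3)·(-2, -3) = (-7/6, -5/3).

(-7/6, -5/3)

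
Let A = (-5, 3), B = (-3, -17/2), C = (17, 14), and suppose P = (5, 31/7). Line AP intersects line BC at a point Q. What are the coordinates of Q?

(9, 5)

Barycentric coordinates of P with respect to ABC: (2/7, 2/7, 3/7).
On side BC the A-coordinate is zero; dropping P's A-weight 2/7 and renormalizing the remaining 2/7 : 3/7 gives weights 2/5, 3/5 on B, C.
Q = (2/5)·(-3, -17/2) + (3/5)·(17, 14) = (9, 5).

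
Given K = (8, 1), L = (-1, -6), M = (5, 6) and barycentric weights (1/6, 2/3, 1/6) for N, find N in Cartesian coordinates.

N = (1/6)·K + (2/3)·L + (1/6)·M.
x-coordinate: (1/6)·8 + (2/3)·(-1) + (1/6)·5 = 3/2.
y-coordinate: (1/6)·1 + (2/3)·(-6) + (1/6)·6 = -17/6.

(3/2, -17/6)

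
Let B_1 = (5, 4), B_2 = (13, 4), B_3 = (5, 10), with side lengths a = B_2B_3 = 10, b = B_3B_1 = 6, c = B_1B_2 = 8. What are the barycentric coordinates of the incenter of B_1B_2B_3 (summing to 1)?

(5/12, 1/4, 1/3)

The incenter has barycentric coordinates proportional to the opposite side lengths: (10 : 6 : 8).
Normalizing by 10+6+8 = 24 gives (5/12, 1/4, 1/3).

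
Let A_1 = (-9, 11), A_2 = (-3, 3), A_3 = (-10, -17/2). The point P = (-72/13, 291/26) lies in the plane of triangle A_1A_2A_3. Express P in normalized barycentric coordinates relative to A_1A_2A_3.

(9/13, 7/13, -3/13)

Signed area of the reference triangle: [A_1A_2A_3] = ½·((-9)·(3−(-17/2)) + (-3)·(-17/2−11) + (-10)·(11−3)) = ½·(-207/2 + 117/2 − 80) = -125/2.
[PA_2A_3] = ½·((-72/13)·(3−(-17/2)) + (-3)·(-17/2−(291/26)) + (-10)·(291/26−3)) = ½·(-828/13 + 768/13 − 1065/13) = -1125/26, so the A_1-coordinate is (-1125/26)/(-125/2) = 9/13.
[A_1PA_3] = ½·((-9)·(291/26−(-17/2)) + (-72/13)·(-17/2−11) + (-10)·(11−(291/26))) = ½·(-2304/13 + 108 + 25/13) = -875/26, so the A_2-coordinate is 7/13.
[A_1A_2P] = ½·((-9)·(3−(291/26)) + (-3)·(291/26−11) + (-72/13)·(11−3)) = ½·(1917/26 − 15/26 − 576/13) = 375/26, so the A_3-coordinate is -3/13.
Check: 9/13 + 7/13 − 3/13 = 1.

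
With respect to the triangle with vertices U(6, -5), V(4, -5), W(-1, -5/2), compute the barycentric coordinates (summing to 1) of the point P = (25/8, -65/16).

(1/2, 1/8, 3/8)

Signed area of the reference triangle: [UVW] = ½·(6·(-5−(-5/2)) + 4·(-5/2−(-5)) + (-1)·(-5−(-5))) = ½·(-15 + 10 + 0) = -5/2.
[PVW] = ½·((25/8)·(-5−(-5/2)) + 4·(-5/2−(-65/16)) + (-1)·(-65/16−(-5))) = ½·(-125/16 + 25/4 − 15/16) = -5/4, so the U-coordinate is (-5/4)/(-5/2) = 1/2.
[UPW] = ½·(6·(-65/16−(-5/2)) + (25/8)·(-5/2−(-5)) + (-1)·(-5−(-65/16))) = ½·(-75/8 + 125/16 + 15/16) = -5/16, so the V-coordinate is 1/8.
[UVP] = ½·(6·(-5−(-65/16)) + 4·(-65/16−(-5)) + (25/8)·(-5−(-5))) = ½·(-45/8 + 15/4 + 0) = -15/16, so the W-coordinate is 3/8.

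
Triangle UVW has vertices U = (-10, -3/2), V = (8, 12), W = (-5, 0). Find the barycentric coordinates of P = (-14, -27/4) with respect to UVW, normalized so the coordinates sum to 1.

Signed area of the reference triangle: [UVW] = ½·((-10)·(12−0) + 8·(0−(-3/2)) + (-5)·(-3/2−12)) = ½·(-120 + 12 + 135/2) = -81/4.
[PVW] = ½·((-14)·(12−0) + 8·(0−(-27/4)) + (-5)·(-27/4−12)) = ½·(-168 + 54 + 375/4) = -81/8, so the U-coordinate is (-81/8)/(-81/4) = 1/2.
[UPW] = ½·((-10)·(-27/4−0) + (-14)·(0−(-3/2)) + (-5)·(-3/2−(-27/4))) = ½·(135/2 − 21 − 105/4) = 81/8, so the V-coordinate is -1/2.
[UVP] = ½·((-10)·(12−(-27/4)) + 8·(-27/4−(-3/2)) + (-14)·(-3/2−12)) = ½·(-375/2 − 42 + 189) = -81/4, so the W-coordinate is 1.

(1/2, -1/2, 1)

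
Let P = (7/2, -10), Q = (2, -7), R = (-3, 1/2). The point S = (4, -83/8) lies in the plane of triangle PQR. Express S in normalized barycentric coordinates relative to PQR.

(1/2, 3/4, -1/4)

Signed area of the reference triangle: [PQR] = ½·((7/2)·(-7−(1/2)) + 2·(1/2−(-10)) + (-3)·(-10−(-7))) = ½·(-105/4 + 21 + 9) = 15/8.
[SQR] = ½·(4·(-7−(1/2)) + 2·(1/2−(-83/8)) + (-3)·(-83/8−(-7))) = ½·(-30 + 87/4 + 81/8) = 15/16, so the P-coordinate is (15/16)/(15/8) = 1/2.
[PSR] = ½·((7/2)·(-83/8−(1/2)) + 4·(1/2−(-10)) + (-3)·(-10−(-83/8))) = ½·(-609/16 + 42 − 9/8) = 45/32, so the Q-coordinate is 3/4.
[PQS] = ½·((7/2)·(-7−(-83/8)) + 2·(-83/8−(-10)) + 4·(-10−(-7))) = ½·(189/16 − 3/4 − 12) = -15/32, so the R-coordinate is -1/4.
Check: 1/2 + 3/4 − 1/4 = 1.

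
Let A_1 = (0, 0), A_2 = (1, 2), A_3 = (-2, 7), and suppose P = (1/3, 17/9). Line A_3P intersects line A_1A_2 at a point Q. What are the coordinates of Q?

(5/8, 5/4)

Barycentric coordinates of P with respect to A_1A_2A_3: (1/3, 5/9, 1/9).
On side A_1A_2 the A_3-coordinate is zero; dropping P's A_3-weight 1/9 and renormalizing the remaining 1/3 : 5/9 gives weights 3/8, 5/8 on A_1, A_2.
Q = (3/8)·(0, 0) + (5/8)·(1, 2) = (5/8, 5/4).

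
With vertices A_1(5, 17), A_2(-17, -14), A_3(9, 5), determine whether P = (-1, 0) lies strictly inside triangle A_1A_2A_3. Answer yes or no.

yes

Barycentric coordinates of P: (15/97, 35/97, 47/97).
The three coordinates are positive, positive, positive; a point is interior exactly when all three are positive.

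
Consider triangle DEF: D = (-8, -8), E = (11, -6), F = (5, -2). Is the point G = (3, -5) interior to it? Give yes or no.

yes

Barycentric coordinates of G: (13/44, 27/88, 35/88).
The three coordinates are positive, positive, positive; a point is interior exactly when all three are positive.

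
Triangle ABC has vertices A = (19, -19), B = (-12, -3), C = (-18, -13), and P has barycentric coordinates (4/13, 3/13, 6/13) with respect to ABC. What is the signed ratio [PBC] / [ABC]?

4/13

The signed ratio [PBC]/[ABC] equals the barycentric coordinate of P at vertex A, which is 4/13.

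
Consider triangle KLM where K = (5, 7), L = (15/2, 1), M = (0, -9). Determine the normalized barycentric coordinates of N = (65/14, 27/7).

Signed area of the reference triangle: [KLM] = ½·(5·(1−(-9)) + (15/2)·(-9−7) + 0·(7−1)) = ½·(50 − 120 + 0) = -35.
[NLM] = ½·((65/14)·(1−(-9)) + (15/2)·(-9−(27/7)) + 0·(27/7−1)) = ½·(325/7 − 675/7 + 0) = -25, so the K-coordinate is (-25)/(-35) = 5/7.
[KNM] = ½·(5·(27/7−(-9)) + (65/14)·(-9−7) + 0·(7−(27/7))) = ½·(450/7 − 520/7 + 0) = -5, so the L-coordinate is 1/7.
[KLN] = ½·(5·(1−(27/7)) + (15/2)·(27/7−7) + (65/14)·(7−1)) = ½·(-100/7 − 165/7 + 195/7) = -5, so the M-coordinate is 1/7.

(5/7, 1/7, 1/7)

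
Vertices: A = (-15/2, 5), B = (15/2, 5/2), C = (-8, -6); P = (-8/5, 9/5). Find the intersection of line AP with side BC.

(7/3, -1/3)

Barycentric coordinates of P with respect to ABC: (2/5, 2/5, 1/5).
On side BC the A-coordinate is zero; dropping P's A-weight 2/5 and renormalizing the remaining 2/5 : 1/5 gives weights 2/3, 1/3 on B, C.
Q = (2/3)·(15/2, 5/2) + (1/3)·(-8, -6) = (7/3, -1/3).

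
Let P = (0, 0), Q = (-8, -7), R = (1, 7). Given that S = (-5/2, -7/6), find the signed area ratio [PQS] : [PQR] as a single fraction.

[PQR] = ½·(0·(-7−7) + (-8)·(7−0) + 1·(0−(-7))) = ½·(0 − 56 + 7) = -49/2.
[PQS] = ½·(0·(-7−(-7/6)) + (-8)·(-7/6−0) + (-5/2)·(0−(-7))) = ½·(0 + 28/3 − 35/2) = -49/12, so the ratio is (-49/12)/(-49/2) = 1/6.

1/6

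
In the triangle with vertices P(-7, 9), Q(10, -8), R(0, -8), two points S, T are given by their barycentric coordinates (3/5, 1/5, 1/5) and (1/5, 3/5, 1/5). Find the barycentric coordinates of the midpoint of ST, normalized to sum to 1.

(2/5, 2/5, 1/5)

Since both coordinate triples sum to 1, the midpoint's barycentrics are the componentwise average.
(3/5+1/5)/2 = 2/5; similarly 2/5 and 1/5.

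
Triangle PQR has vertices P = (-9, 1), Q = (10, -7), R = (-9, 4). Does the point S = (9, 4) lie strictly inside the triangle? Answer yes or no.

no

Barycentric coordinates of S: (-66/19, 18/19, 67/19).
The three coordinates are negative, positive, positive; a point is interior exactly when all three are positive.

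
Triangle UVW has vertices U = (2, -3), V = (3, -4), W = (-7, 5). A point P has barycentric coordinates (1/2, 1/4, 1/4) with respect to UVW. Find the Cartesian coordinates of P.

P = (1/2)·U + (1/4)·V + (1/4)·W.
x-coordinate: (1/2)·2 + (1/4)·3 + (1/4)·(-7) = 0.
y-coordinate: (1/2)·(-3) + (1/4)·(-4) + (1/4)·5 = -5/4.

(0, -5/4)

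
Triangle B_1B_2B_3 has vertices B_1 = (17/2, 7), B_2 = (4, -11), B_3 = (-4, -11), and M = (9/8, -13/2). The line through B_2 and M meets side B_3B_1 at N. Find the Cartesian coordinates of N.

(1/6, -5)

Barycentric coordinates of M with respect to B_1B_2B_3: (1/4, 1/4, 1/2).
On side B_3B_1 the B_2-coordinate is zero; dropping M's B_2-weight 1/4 and renormalizing the remaining 1/2 : 1/4 gives weights 2/3, 1/3 on B_3, B_1.
N = (2/3)·(-4, -11) + (1/3)·(17/2, 7) = (1/6, -5).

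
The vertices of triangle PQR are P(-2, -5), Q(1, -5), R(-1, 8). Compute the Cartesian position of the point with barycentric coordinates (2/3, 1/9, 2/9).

S = (2/3)·P + (1/9)·Q + (2/9)·R.
x-coordinate: (2/3)·(-2) + (1/9)·1 + (2/9)·(-1) = -13/9.
y-coordinate: (2/3)·(-5) + (1/9)·(-5) + (2/9)·8 = -19/9.

(-13/9, -19/9)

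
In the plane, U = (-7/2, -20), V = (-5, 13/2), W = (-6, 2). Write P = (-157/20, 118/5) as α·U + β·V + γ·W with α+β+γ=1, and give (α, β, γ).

(-9/10, 2/5, 3/2)

Signed area of the reference triangle: [UVW] = ½·((-7/2)·(13/2−2) + (-5)·(2−(-20)) + (-6)·(-20−(13/2))) = ½·(-63/4 − 110 + 159) = 133/8.
[PVW] = ½·((-157/20)·(13/2−2) + (-5)·(2−(118/5)) + (-6)·(118/5−(13/2))) = ½·(-1413/40 + 108 − 513/5) = -1197/80, so the U-coordinate is (-1197/80)/(133/8) = -9/10.
[UPW] = ½·((-7/2)·(118/5−2) + (-157/20)·(2−(-20)) + (-6)·(-20−(118/5))) = ½·(-378/5 − 1727/10 + 1308/5) = 133/20, so the V-coordinate is 2/5.
[UVP] = ½·((-7/2)·(13/2−(118/5)) + (-5)·(118/5−(-20)) + (-157/20)·(-20−(13/2))) = ½·(1197/20 − 218 + 8321/40) = 399/16, so the W-coordinate is 3/2.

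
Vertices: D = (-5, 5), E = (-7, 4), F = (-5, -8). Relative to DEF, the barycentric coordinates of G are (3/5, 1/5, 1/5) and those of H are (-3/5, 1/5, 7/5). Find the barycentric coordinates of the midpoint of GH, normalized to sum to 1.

Since both coordinate triples sum to 1, the midpoint's barycentrics are the componentwise average.
(3/5+-3/5)/2 = 0; similarly 1/5 and 4/5.

(0, 1/5, 4/5)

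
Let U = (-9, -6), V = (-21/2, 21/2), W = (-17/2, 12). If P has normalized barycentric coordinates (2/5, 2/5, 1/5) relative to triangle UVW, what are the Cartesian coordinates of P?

(-19/2, 21/5)

P = (2/5)·U + (2/5)·V + (1/5)·W.
x-coordinate: (2/5)·(-9) + (2/5)·(-21/2) + (1/5)·(-17/2) = -19/2.
y-coordinate: (2/5)·(-6) + (2/5)·(21/2) + (1/5)·12 = 21/5.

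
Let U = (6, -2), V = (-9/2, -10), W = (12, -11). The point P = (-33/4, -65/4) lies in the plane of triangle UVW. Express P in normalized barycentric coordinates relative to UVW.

Signed area of the reference triangle: [UVW] = ½·(6·(-10−(-11)) + (-9/2)·(-11−(-2)) + 12·(-2−(-10))) = ½·(6 + 81/2 + 96) = 285/4.
[PVW] = ½·((-33/4)·(-10−(-11)) + (-9/2)·(-11−(-65/4)) + 12·(-65/4−(-10))) = ½·(-33/4 − 189/8 − 75) = -855/16, so the U-coordinate is (-855/16)/(285/4) = -3/4.
[UPW] = ½·(6·(-65/4−(-11)) + (-33/4)·(-11−(-2)) + 12·(-2−(-65/4))) = ½·(-63/2 + 297/4 + 171) = 855/8, so the V-coordinate is 3/2.
[UVP] = ½·(6·(-10−(-65/4)) + (-9/2)·(-65/4−(-2)) + (-33/4)·(-2−(-10))) = ½·(75/2 + 513/8 − 66) = 285/16, so the W-coordinate is 1/4.
Check: -3/4 + 3/2 + 1/4 = 1.

(-3/4, 3/2, 1/4)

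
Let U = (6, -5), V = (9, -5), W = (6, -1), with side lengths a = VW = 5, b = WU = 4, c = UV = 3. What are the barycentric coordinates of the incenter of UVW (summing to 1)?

The incenter has barycentric coordinates proportional to the opposite side lengths: (5 : 4 : 3).
Normalizing by 5+4+3 = 12 gives (5/12, 1/3, 1/4).

(5/12, 1/3, 1/4)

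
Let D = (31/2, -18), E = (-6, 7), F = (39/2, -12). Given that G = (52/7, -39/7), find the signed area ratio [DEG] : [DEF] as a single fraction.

[DEF] = ½·((31/2)·(7−(-12)) + (-6)·(-12−(-18)) + (39/2)·(-18−7)) = ½·(589/2 − 36 − 975/2) = -229/2.
[DEG] = ½·((31/2)·(7−(-39/7)) + (-6)·(-39/7−(-18)) + (52/7)·(-18−7)) = ½·(1364/7 − 522/7 − 1300/7) = -229/7, so the ratio is (-229/7)/(-229/2) = 2/7.

2/7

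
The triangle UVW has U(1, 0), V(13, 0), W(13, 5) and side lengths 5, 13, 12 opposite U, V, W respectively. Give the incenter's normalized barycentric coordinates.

(1/6, 13/30, 2/5)

The incenter has barycentric coordinates proportional to the opposite side lengths: (5 : 13 : 12).
Normalizing by 5+13+12 = 30 gives (1/6, 13/30, 2/5).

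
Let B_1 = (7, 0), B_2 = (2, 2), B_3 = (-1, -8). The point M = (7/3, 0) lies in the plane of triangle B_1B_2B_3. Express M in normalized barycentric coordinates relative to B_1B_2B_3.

Signed area of the reference triangle: [B_1B_2B_3] = ½·(7·(2−(-8)) + 2·(-8−0) + (-1)·(0−2)) = ½·(70 − 16 + 2) = 28.
[MB_2B_3] = ½·((7/3)·(2−(-8)) + 2·(-8−0) + (-1)·(0−2)) = ½·(70/3 − 16 + 2) = 14/3, so the B_1-coordinate is (14/3)/28 = 1/6.
[B_1MB_3] = ½·(7·(0−(-8)) + (7/3)·(-8−0) + (-1)·(0−0)) = ½·(56 − 56/3 + 0) = 56/3, so the B_2-coordinate is 2/3.
[B_1B_2M] = ½·(7·(2−0) + 2·(0−0) + (7/3)·(0−2)) = ½·(14 + 0 − 14/3) = 14/3, so the B_3-coordinate is 1/6.
Check: 1/6 + 2/3 + 1/6 = 1.

(1/6, 2/3, 1/6)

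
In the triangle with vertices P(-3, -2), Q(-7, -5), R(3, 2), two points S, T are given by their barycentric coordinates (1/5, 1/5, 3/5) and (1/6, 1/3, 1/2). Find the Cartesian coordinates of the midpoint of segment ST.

Barycentric coordinates of the midpoint are the average: (11/60, 4/15, 11/20).
Converting: (11/60)·P + (4/15)·Q + (11/20)·R = (-23/30, -3/5).

(-23/30, -3/5)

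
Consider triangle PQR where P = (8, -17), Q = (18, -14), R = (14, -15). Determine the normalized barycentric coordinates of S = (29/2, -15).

(1/4, 1/2, 1/4)

Signed area of the reference triangle: [PQR] = ½·(8·(-14−(-15)) + 18·(-15−(-17)) + 14·(-17−(-14))) = ½·(8 + 36 − 42) = 1.
[SQR] = ½·((29/2)·(-14−(-15)) + 18·(-15−(-15)) + 14·(-15−(-14))) = ½·(29/2 + 0 − 14) = 1/4, so the P-coordinate is (1/4)/1 = 1/4.
[PSR] = ½·(8·(-15−(-15)) + (29/2)·(-15−(-17)) + 14·(-17−(-15))) = ½·(0 + 29 − 28) = 1/2, so the Q-coordinate is 1/2.
[PQS] = ½·(8·(-14−(-15)) + 18·(-15−(-17)) + (29/2)·(-17−(-14))) = ½·(8 + 36 − 87/2) = 1/4, so the R-coordinate is 1/4.
Check: 1/4 + 1/2 + 1/4 = 1.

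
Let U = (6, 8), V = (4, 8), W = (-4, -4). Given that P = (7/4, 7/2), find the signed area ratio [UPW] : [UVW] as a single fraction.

1/4

[UVW] = ½·(6·(8−(-4)) + 4·(-4−8) + (-4)·(8−8)) = ½·(72 − 48 + 0) = 12.
[UPW] = ½·(6·(7/2−(-4)) + (7/4)·(-4−8) + (-4)·(8−(7/2))) = ½·(45 − 21 − 18) = 3, so the ratio is 3/12 = 1/4.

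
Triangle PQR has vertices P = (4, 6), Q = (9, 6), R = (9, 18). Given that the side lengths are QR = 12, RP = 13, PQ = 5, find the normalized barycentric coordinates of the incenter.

(2/5, 13/30, 1/6)

The incenter has barycentric coordinates proportional to the opposite side lengths: (12 : 13 : 5).
Normalizing by 12+13+5 = 30 gives (2/5, 13/30, 1/6).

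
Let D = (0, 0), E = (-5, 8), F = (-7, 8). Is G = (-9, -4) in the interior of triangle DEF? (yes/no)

Barycentric coordinates of G: (3/2, -25/4, 23/4).
The three coordinates are positive, negative, positive; a point is interior exactly when all three are positive.

no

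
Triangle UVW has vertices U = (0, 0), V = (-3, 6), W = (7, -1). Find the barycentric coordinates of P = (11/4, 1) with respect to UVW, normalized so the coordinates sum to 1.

(1/4, 1/4, 1/2)

Signed area of the reference triangle: [UVW] = ½·(0·(6−(-1)) + (-3)·(-1−0) + 7·(0−6)) = ½·(0 + 3 − 42) = -39/2.
[PVW] = ½·((11/4)·(6−(-1)) + (-3)·(-1−1) + 7·(1−6)) = ½·(77/4 + 6 − 35) = -39/8, so the U-coordinate is (-39/8)/(-39/2) = 1/4.
[UPW] = ½·(0·(1−(-1)) + (11/4)·(-1−0) + 7·(0−1)) = ½·(0 − 11/4 − 7) = -39/8, so the V-coordinate is 1/4.
[UVP] = ½·(0·(6−1) + (-3)·(1−0) + (11/4)·(0−6)) = ½·(0 − 3 − 33/2) = -39/4, so the W-coordinate is 1/2.
Check: 1/4 + 1/4 + 1/2 = 1.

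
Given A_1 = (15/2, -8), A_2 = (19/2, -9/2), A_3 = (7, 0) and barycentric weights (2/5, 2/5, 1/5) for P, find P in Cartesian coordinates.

(41/5, -5)

P = (2/5)·A_1 + (2/5)·A_2 + (1/5)·A_3.
x-coordinate: (2/5)·(15/2) + (2/5)·(19/2) + (1/5)·7 = 41/5.
y-coordinate: (2/5)·(-8) + (2/5)·(-9/2) + (1/5)·0 = -5.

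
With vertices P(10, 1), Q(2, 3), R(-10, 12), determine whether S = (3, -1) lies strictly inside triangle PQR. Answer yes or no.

Barycentric coordinates of S: (-13/16, 39/16, -5/8).
The three coordinates are negative, positive, negative; a point is interior exactly when all three are positive.

no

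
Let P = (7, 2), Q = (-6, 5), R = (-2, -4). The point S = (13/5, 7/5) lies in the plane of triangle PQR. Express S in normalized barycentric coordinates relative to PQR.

Signed area of the reference triangle: [PQR] = ½·(7·(5−(-4)) + (-6)·(-4−2) + (-2)·(2−5)) = ½·(63 + 36 + 6) = 105/2.
[SQR] = ½·((13/5)·(5−(-4)) + (-6)·(-4−(7/5)) + (-2)·(7/5−5)) = ½·(117/5 + 162/5 + 36/5) = 63/2, so the P-coordinate is (63/2)/(105/2) = 3/5.
[PSR] = ½·(7·(7/5−(-4)) + (13/5)·(-4−2) + (-2)·(2−(7/5))) = ½·(189/5 − 78/5 − 6/5) = 21/2, so the Q-coordinate is 1/5.
[PQS] = ½·(7·(5−(7/5)) + (-6)·(7/5−2) + (13/5)·(2−5)) = ½·(126/5 + 18/5 − 39/5) = 21/2, so the R-coordinate is 1/5.
Check: 3/5 + 1/5 + 1/5 = 1.

(3/5, 1/5, 1/5)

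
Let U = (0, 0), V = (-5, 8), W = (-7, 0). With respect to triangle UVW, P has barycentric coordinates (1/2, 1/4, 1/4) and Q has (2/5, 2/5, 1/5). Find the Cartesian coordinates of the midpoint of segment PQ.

(-16/5, 13/5)

Barycentric coordinates of the midpoint are the average: (9/20, 13/40, 9/40).
Converting: (9/20)·U + (13/40)·V + (9/40)·W = (-16/5, 13/5).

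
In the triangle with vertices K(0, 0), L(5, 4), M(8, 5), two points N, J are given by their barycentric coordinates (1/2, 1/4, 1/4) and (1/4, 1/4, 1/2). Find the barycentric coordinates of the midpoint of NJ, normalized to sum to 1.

(3/8, 1/4, 3/8)

Since both coordinate triples sum to 1, the midpoint's barycentrics are the componentwise average.
(1/2+1/4)/2 = 3/8; similarly 1/4 and 3/8.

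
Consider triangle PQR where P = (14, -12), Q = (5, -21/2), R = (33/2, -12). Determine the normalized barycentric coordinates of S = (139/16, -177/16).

(1/4, 5/8, 1/8)

Signed area of the reference triangle: [PQR] = ½·(14·(-21/2−(-12)) + 5·(-12−(-12)) + (33/2)·(-12−(-21/2))) = ½·(21 + 0 − 99/4) = -15/8.
[SQR] = ½·((139/16)·(-21/2−(-12)) + 5·(-12−(-177/16)) + (33/2)·(-177/16−(-21/2))) = ½·(417/32 − 75/16 − 297/32) = -15/32, so the P-coordinate is (-15/32)/(-15/8) = 1/4.
[PSR] = ½·(14·(-177/16−(-12)) + (139/16)·(-12−(-12)) + (33/2)·(-12−(-177/16))) = ½·(105/8 + 0 − 495/32) = -75/64, so the Q-coordinate is 5/8.
[PQS] = ½·(14·(-21/2−(-177/16)) + 5·(-177/16−(-12)) + (139/16)·(-12−(-21/2))) = ½·(63/8 + 75/16 − 417/32) = -15/64, so the R-coordinate is 1/8.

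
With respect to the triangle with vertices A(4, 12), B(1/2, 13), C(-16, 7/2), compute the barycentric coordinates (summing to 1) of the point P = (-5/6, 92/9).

Signed area of the reference triangle: [ABC] = ½·(4·(13−(7/2)) + (1/2)·(7/2−12) + (-16)·(12−13)) = ½·(38 − 17/4 + 16) = 199/8.
[PBC] = ½·((-5/6)·(13−(7/2)) + (1/2)·(7/2−(92/9)) + (-16)·(92/9−13)) = ½·(-95/12 − 121/36 + 400/9) = 199/12, so the A-coordinate is (199/12)/(199/8) = 2/3.
[APC] = ½·(4·(92/9−(7/2)) + (-5/6)·(7/2−12) + (-16)·(12−(92/9))) = ½·(242/9 + 85/12 − 256/9) = 199/72, so the B-coordinate is 1/9.
[ABP] = ½·(4·(13−(92/9)) + (1/2)·(92/9−12) + (-5/6)·(12−13)) = ½·(100/9 − 8/9 + 5/6) = 199/36, so the C-coordinate is 2/9.
Check: 2/3 + 1/9 + 2/9 = 1.

(2/3, 1/9, 2/9)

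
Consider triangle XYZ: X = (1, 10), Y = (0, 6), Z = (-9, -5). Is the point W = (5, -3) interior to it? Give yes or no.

Barycentric coordinates of W: (-136/25, 38/5, -29/25).
The three coordinates are negative, positive, negative; a point is interior exactly when all three are positive.

no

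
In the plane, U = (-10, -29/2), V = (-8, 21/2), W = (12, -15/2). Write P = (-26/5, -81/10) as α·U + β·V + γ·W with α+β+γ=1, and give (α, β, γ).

(3/5, 1/5, 1/5)

Signed area of the reference triangle: [UVW] = ½·((-10)·(21/2−(-15/2)) + (-8)·(-15/2−(-29/2)) + 12·(-29/2−(21/2))) = ½·(-180 − 56 − 300) = -268.
[PVW] = ½·((-26/5)·(21/2−(-15/2)) + (-8)·(-15/2−(-81/10)) + 12·(-81/10−(21/2))) = ½·(-468/5 − 24/5 − 1116/5) = -804/5, so the U-coordinate is (-804/5)/(-268) = 3/5.
[UPW] = ½·((-10)·(-81/10−(-15/2)) + (-26/5)·(-15/2−(-29/2)) + 12·(-29/2−(-81/10))) = ½·(6 − 182/5 − 384/5) = -268/5, so the V-coordinate is 1/5.
[UVP] = ½·((-10)·(21/2−(-81/10)) + (-8)·(-81/10−(-29/2)) + (-26/5)·(-29/2−(21/2))) = ½·(-186 − 256/5 + 130) = -268/5, so the W-coordinate is 1/5.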